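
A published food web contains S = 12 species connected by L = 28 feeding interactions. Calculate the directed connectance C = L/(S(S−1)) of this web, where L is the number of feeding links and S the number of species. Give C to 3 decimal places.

The web has S = 12 species and L = 28 feeding links.
C = L / (S(S−1)) = 28 / 132 = 0.2121 ≈ 0.212.

C = 0.212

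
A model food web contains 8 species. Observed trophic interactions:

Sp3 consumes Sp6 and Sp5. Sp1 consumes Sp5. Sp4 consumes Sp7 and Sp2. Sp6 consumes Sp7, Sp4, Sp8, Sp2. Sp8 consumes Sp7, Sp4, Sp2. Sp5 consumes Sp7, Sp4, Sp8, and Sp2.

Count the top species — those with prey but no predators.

Top species (has prey, but nothing eats it): Sp3, Sp1.
Count: 2.

2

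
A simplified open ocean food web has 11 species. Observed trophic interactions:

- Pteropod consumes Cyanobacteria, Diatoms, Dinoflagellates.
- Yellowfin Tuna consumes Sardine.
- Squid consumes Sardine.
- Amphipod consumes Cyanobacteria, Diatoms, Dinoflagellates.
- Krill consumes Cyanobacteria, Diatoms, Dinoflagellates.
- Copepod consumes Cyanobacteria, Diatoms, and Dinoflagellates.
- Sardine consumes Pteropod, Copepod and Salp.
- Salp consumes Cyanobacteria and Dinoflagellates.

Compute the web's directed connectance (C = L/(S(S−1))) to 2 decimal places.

The web has S = 11 species and L = 19 feeding links.
C = L / (S(S−1)) = 19 / 110 = 0.1727 ≈ 0.17.

C = 0.17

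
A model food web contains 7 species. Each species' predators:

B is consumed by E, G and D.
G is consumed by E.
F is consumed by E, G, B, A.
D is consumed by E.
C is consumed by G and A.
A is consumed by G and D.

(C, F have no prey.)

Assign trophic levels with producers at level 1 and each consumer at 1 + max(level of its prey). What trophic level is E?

F is a producer → level 1.
B eats F → level 2.
G eats B (level 2); other prey at levels: C 1, F 1, A 2 → level 3.
E eats G (level 3); other prey at levels: F 1, B 2, D 3 → level 4.

Trophic level 4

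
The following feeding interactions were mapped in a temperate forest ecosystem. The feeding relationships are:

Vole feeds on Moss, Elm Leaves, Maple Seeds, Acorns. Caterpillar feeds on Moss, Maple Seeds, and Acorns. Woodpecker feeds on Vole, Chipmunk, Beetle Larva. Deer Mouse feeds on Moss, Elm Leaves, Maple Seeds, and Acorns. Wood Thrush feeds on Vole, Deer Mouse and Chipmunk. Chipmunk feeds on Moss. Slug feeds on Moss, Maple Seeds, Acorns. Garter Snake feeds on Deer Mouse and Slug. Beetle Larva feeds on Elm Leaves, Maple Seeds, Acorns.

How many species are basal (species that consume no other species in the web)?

4

Basal species (no prey listed): Moss, Elm Leaves, Acorns, Maple Seeds.
Count: 4.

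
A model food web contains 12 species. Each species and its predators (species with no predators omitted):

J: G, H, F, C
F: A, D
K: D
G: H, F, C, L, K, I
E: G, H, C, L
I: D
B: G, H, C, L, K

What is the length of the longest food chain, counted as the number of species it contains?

One longest chain: E → G → F → A.
It has 4 species and 3 links.

4 species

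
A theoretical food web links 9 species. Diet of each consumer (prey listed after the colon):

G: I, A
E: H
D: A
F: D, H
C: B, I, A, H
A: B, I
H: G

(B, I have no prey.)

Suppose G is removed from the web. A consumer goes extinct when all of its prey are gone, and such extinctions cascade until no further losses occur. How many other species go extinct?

Remove G.
Round 1: H (all prey gone) → extinct.
Round 2: E (all prey gone) → extinct.
No further losses. Total secondary extinctions: 2.

2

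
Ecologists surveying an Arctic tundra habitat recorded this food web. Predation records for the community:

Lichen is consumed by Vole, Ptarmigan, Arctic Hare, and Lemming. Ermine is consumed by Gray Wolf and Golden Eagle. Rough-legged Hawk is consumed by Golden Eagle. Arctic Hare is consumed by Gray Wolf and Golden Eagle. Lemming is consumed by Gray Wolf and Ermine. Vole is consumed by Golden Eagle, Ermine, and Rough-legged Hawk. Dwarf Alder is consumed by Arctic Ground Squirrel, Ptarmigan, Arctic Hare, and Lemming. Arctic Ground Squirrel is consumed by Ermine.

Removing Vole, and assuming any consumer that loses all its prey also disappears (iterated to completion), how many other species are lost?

Remove Vole.
Round 1: Rough-legged Hawk (all prey gone) → extinct.
No further losses. Total secondary extinctions: 1.

1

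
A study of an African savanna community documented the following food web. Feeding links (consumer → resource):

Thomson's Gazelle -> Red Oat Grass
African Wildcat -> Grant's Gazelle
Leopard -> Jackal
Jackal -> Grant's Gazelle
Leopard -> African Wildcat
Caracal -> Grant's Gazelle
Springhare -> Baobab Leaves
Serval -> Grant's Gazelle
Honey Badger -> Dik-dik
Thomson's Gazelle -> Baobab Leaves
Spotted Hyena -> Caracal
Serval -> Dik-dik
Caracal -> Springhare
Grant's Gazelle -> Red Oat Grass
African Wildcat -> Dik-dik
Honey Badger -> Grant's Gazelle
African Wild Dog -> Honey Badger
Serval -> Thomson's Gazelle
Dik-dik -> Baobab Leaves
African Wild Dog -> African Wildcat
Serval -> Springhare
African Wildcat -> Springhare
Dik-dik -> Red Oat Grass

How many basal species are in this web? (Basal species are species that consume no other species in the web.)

2

Basal species (no prey listed): Red Oat Grass, Baobab Leaves.
Count: 2.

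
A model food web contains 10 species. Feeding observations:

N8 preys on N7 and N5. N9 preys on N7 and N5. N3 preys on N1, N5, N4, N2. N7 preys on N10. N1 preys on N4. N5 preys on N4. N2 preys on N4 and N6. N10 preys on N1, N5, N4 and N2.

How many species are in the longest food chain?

5 species

One longest chain: N6 → N2 → N10 → N7 → N8.
It has 5 species and 4 links.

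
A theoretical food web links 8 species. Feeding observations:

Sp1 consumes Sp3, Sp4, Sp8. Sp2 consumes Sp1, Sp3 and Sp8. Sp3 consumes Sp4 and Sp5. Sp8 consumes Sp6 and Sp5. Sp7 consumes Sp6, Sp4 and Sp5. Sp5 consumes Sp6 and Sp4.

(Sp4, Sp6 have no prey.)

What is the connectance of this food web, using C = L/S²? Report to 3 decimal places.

C = 0.234

The web has S = 8 species and L = 15 feeding links.
C = L / S² = 15 / 64 = 0.2344 ≈ 0.234.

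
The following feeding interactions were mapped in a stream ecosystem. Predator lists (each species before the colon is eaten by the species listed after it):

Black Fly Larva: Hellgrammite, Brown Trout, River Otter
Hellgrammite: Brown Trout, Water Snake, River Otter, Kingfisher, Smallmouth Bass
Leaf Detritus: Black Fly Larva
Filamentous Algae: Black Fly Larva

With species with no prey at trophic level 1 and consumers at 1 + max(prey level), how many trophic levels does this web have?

4

Basal resources (level 1): Filamentous Algae, Leaf Detritus.
Filamentous Algae → Black Fly Larva → Hellgrammite → River Otter gives River Otter level 4.
No species has a prey at level 4, so no species reaches level 5.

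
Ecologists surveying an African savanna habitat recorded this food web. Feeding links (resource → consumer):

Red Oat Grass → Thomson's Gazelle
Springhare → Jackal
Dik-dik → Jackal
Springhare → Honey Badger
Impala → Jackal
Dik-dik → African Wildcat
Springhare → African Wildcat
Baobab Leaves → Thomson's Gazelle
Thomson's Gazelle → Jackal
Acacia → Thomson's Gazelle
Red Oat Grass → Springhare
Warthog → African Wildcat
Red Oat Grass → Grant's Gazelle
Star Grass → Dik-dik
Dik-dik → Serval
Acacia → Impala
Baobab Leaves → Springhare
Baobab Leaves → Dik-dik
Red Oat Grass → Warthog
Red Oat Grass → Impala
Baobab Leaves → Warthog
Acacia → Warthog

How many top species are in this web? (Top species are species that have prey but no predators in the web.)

Top species (has prey, but nothing eats it): Grant's Gazelle, African Wildcat, Jackal, Serval, Honey Badger.
Count: 5.

5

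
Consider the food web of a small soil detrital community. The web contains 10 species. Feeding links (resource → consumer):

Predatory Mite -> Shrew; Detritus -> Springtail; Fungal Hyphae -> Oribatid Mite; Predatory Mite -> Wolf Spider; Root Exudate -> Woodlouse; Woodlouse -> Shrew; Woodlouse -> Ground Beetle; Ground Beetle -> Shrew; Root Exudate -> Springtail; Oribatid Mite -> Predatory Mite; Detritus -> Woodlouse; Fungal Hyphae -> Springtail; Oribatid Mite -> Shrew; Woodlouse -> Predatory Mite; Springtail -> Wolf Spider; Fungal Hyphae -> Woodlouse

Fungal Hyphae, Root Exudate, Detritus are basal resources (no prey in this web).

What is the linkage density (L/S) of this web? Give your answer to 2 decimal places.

There are L = 16 links among S = 10 species.
L/S = 16/10 = 1.6000 ≈ 1.60.

L/S = 1.60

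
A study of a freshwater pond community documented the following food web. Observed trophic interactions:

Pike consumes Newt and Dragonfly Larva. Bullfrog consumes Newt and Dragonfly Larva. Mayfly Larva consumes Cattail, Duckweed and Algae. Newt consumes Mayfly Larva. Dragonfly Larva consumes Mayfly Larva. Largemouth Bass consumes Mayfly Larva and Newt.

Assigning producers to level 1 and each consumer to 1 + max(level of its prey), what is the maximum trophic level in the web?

4

Producers (level 1): Algae, Duckweed, Cattail.
Algae → Mayfly Larva → Newt → Largemouth Bass gives Largemouth Bass level 4.
No species has a prey at level 4, so no species reaches level 5.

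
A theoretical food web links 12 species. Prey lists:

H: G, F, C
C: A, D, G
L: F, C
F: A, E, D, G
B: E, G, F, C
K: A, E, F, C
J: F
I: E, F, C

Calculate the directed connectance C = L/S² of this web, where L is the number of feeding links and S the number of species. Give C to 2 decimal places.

The web has S = 12 species and L = 24 feeding links.
C = L / S² = 24 / 144 = 0.1667 ≈ 0.17.

C = 0.17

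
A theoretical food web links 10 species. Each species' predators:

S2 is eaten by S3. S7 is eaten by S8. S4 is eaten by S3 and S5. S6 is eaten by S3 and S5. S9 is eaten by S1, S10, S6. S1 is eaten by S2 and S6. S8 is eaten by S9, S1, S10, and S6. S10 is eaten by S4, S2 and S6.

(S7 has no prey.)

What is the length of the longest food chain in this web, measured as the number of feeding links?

One longest chain: S7 → S8 → S9 → S10 → S6 → S5.
It has 6 species and 5 links.

5 links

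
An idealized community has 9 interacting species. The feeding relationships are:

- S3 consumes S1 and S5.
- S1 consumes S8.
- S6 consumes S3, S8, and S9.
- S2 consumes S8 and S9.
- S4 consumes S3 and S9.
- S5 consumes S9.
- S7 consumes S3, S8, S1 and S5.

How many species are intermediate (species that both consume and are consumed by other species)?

3

Intermediate species (has both prey and predators): S5, S1, S3.
Count: 3.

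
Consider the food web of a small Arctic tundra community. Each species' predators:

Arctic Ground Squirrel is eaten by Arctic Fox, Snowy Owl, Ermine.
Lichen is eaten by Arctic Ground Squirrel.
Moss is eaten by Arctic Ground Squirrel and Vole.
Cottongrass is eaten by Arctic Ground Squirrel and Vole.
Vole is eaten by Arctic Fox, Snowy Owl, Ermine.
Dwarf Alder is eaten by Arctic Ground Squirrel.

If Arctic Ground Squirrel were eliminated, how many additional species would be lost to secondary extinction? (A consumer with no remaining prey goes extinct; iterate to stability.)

0

Remove Arctic Ground Squirrel.
Every predator of it retains at least one other prey: Arctic Fox still has Vole; Snowy Owl still has Vole; Ermine still has Vole.
No consumer loses all prey, so no secondary extinctions occur.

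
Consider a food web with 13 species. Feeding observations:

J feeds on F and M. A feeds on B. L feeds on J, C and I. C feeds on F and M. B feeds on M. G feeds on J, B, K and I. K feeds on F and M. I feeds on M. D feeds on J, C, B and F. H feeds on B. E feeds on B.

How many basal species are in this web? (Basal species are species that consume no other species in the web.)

Basal species (no prey listed): F, M.
Count: 2.

2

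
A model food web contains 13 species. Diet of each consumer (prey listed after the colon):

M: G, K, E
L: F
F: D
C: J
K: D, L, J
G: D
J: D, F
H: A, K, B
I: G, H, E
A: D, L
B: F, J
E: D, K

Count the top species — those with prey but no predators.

Top species (has prey, but nothing eats it): C, I, M.
Count: 3.

3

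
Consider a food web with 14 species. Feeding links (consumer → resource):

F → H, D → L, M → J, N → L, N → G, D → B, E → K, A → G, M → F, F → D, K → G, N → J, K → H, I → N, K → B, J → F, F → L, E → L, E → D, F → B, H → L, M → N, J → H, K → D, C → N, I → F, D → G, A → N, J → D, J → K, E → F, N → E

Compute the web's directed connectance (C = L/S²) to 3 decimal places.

C = 0.163

The web has S = 14 species and L = 32 feeding links.
C = L / S² = 32 / 196 = 0.1633 ≈ 0.163.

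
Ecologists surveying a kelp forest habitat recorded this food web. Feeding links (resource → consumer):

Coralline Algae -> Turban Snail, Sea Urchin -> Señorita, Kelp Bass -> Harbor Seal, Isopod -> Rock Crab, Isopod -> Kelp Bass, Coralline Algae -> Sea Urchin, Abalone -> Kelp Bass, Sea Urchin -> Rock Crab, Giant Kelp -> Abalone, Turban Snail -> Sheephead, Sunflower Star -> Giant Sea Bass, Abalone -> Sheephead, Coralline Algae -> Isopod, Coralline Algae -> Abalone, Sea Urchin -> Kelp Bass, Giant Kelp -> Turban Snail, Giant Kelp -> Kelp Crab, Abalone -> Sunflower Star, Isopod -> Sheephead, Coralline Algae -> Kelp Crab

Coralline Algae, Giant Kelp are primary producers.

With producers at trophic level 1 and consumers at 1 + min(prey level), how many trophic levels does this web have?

4

Producers (level 1): Coralline Algae, Giant Kelp.
Following each consumer down to its lowest-level prey: Coralline Algae → Sea Urchin → Kelp Bass → Harbor Seal (levels 1 through 4).
All prey of Harbor Seal (Kelp Bass 3) are at level 3 or above, so Harbor Seal is at level 1 + 3 = 4.
Every consumer has at least one prey at level 3 or below, so none exceeds level 4.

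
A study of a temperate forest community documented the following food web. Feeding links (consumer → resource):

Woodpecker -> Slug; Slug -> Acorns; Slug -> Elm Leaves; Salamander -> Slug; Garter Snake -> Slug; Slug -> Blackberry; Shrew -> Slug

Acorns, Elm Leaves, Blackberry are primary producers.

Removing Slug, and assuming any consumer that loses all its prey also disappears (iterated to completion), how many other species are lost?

4

Remove Slug.
Round 1: Woodpecker (all prey gone), Garter Snake (all prey gone), Salamander (all prey gone), Shrew (all prey gone) → extinct.
No further losses. Total secondary extinctions: 4.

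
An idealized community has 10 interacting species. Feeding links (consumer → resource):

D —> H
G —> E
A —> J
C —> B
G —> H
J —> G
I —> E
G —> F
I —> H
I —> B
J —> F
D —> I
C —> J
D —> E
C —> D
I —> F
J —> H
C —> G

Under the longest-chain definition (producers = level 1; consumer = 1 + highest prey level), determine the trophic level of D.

B is a producer → level 1.
I eats B (level 1); other prey at levels: F 1, E 1, H 1 → level 2.
D eats I (level 2); other prey at levels: E 1, H 1 → level 3.

Trophic level 3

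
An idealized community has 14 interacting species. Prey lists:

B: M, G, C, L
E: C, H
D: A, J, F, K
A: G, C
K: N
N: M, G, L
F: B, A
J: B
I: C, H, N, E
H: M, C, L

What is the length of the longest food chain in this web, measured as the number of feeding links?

3 links

One longest chain: M → H → E → I.
It has 4 species and 3 links.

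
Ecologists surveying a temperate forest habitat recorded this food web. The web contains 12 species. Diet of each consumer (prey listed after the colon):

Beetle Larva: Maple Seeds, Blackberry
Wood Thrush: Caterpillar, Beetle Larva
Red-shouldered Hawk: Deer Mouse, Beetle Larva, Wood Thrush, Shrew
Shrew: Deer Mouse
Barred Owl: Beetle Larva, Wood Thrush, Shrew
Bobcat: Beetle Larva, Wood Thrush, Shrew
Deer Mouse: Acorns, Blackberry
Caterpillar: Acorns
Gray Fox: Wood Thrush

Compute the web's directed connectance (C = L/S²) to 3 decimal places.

C = 0.132

The web has S = 12 species and L = 19 feeding links.
C = L / S² = 19 / 144 = 0.1319 ≈ 0.132.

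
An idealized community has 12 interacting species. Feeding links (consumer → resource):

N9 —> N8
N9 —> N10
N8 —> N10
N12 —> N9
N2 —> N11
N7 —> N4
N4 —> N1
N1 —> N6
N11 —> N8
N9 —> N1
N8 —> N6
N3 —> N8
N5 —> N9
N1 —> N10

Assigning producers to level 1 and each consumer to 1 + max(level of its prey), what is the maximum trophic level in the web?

Producers (level 1): N10, N6.
N10 → N8 → N11 → N2 gives N2 level 4.
No species has a prey at level 4, so no species reaches level 5.

4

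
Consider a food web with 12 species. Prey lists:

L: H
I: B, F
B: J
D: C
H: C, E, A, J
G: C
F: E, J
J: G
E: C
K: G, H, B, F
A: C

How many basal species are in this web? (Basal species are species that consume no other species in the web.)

Basal species (no prey listed): C.
Count: 1.

1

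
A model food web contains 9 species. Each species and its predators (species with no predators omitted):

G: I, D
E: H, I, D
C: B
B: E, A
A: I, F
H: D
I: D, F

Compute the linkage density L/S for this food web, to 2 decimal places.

L/S = 1.44

There are L = 13 links among S = 9 species.
L/S = 13/9 = 1.4444 ≈ 1.44.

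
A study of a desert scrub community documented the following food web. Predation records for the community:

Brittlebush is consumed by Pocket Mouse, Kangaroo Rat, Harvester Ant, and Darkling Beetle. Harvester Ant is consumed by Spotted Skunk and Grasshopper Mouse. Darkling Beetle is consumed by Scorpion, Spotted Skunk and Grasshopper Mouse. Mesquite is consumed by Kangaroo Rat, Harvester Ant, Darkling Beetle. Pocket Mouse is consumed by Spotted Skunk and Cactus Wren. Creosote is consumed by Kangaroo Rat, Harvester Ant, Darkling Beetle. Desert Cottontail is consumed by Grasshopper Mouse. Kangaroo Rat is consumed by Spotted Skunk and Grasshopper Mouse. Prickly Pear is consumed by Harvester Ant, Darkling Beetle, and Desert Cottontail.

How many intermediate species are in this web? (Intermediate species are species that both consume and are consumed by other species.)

Intermediate species (has both prey and predators): Darkling Beetle, Desert Cottontail, Harvester Ant, Kangaroo Rat, Pocket Mouse.
Count: 5.

5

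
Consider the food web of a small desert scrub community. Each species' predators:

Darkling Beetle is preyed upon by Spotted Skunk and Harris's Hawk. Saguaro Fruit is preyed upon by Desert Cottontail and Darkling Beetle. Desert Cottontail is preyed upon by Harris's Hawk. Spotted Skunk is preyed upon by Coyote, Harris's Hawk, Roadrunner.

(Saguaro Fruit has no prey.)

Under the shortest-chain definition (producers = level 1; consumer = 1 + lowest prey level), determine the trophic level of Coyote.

Saguaro Fruit is a producer → level 1.
Darkling Beetle eats Saguaro Fruit → level 2.
Spotted Skunk eats Darkling Beetle → level 3.
Coyote eats Spotted Skunk → level 4.
No prey of Coyote is below level 3, so 4 is the minimum.

Trophic level 4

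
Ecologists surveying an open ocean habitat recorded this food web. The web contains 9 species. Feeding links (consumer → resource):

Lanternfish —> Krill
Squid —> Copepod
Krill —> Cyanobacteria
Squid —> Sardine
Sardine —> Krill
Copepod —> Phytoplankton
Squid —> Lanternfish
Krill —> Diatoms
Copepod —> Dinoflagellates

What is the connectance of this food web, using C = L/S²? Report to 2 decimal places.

C = 0.11

The web has S = 9 species and L = 9 feeding links.
C = L / S² = 9 / 81 = 0.1111 ≈ 0.11.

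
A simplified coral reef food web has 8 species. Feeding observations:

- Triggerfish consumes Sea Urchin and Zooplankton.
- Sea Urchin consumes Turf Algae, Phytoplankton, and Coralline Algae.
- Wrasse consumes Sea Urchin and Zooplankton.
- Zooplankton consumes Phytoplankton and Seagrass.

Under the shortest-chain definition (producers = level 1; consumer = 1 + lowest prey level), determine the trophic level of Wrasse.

Turf Algae is a producer → level 1.
Sea Urchin eats Turf Algae → level 2.
Wrasse eats Sea Urchin → level 3.
No prey of Wrasse is below level 2, so 3 is the minimum.

Trophic level 3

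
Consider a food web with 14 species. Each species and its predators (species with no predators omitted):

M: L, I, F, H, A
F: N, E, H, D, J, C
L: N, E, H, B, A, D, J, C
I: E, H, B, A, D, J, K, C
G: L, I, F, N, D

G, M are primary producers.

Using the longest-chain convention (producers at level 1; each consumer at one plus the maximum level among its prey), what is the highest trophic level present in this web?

Producers (level 1): G, M.
G → L → B gives B level 3.
No species has a prey at level 3, so no species reaches level 4.

3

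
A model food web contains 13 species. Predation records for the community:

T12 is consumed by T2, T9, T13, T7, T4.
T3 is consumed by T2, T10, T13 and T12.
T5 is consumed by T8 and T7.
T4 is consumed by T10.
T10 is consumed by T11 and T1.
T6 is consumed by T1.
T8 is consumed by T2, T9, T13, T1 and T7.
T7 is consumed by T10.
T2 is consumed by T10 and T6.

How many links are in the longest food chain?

One longest chain: T5 → T8 → T2 → T6 → T1.
It has 5 species and 4 links.

4 links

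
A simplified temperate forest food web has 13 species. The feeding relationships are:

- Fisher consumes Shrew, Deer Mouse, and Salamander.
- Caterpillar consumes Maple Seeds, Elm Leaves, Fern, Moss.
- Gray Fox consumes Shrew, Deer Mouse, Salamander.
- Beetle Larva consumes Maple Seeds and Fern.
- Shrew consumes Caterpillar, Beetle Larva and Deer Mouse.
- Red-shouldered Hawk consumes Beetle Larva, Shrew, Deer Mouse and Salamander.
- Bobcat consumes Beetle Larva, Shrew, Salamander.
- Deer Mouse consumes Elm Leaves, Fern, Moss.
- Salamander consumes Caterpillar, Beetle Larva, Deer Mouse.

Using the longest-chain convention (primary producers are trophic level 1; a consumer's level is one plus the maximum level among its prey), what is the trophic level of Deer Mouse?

Moss is a producer → level 1.
Deer Mouse eats Moss (level 1); other prey at levels: Fern 1, Elm Leaves 1 → level 2.

Trophic level 2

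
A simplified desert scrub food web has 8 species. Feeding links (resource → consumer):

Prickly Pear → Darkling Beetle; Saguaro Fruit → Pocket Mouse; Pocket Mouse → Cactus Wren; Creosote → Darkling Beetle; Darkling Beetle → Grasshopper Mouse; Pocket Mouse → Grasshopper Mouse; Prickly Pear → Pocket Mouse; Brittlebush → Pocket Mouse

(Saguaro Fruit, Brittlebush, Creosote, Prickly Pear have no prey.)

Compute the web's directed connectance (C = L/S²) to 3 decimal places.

The web has S = 8 species and L = 8 feeding links.
C = L / S² = 8 / 64 = 0.1250 ≈ 0.125.

C = 0.125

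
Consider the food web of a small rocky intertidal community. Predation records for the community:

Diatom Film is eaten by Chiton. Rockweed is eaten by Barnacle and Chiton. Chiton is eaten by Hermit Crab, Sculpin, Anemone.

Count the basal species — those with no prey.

Basal species (no prey listed): Rockweed, Diatom Film.
Count: 2.

2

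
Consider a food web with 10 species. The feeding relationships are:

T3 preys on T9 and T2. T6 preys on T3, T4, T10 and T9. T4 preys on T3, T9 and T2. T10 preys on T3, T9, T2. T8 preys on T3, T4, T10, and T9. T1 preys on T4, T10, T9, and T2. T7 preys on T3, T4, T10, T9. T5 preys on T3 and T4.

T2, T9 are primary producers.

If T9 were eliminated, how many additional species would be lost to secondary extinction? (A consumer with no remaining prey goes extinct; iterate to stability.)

Remove T9.
Every predator of it retains at least one other prey: T3 still has T2; T4 still has T2, T3; T10 still has T2, T3; T6 still has T3, T4, T10; T1 still has T2, T4, T10; T8 still has T3, T4, T10; T7 still has T3, T4, T10.
No consumer loses all prey, so no secondary extinctions occur.

0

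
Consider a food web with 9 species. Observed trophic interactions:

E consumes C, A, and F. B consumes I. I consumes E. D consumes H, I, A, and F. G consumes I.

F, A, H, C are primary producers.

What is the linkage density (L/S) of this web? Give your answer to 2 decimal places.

There are L = 10 links among S = 9 species.
L/S = 10/9 = 1.1111 ≈ 1.11.

L/S = 1.11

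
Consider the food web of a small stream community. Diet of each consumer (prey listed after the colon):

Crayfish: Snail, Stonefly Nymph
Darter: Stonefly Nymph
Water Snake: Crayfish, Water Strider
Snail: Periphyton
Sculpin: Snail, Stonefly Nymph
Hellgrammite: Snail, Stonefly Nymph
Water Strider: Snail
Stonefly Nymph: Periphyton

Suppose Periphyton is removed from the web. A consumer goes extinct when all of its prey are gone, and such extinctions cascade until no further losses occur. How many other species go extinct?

8

Remove Periphyton.
Round 1: Snail (all prey gone), Stonefly Nymph (all prey gone) → extinct.
Round 2: Crayfish (all prey gone), Water Strider (all prey gone), Hellgrammite (all prey gone), Sculpin (all prey gone), Darter (all prey gone) → extinct.
Round 3: Water Snake (all prey gone) → extinct.
No further losses. Total secondary extinctions: 8.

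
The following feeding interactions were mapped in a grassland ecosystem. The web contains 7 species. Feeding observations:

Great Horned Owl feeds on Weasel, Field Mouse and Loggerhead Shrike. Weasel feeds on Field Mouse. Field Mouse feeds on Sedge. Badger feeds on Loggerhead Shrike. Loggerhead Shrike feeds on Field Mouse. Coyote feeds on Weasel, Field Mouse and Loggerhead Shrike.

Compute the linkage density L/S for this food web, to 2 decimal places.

L/S = 1.43

There are L = 10 links among S = 7 species.
L/S = 10/7 = 1.4286 ≈ 1.43.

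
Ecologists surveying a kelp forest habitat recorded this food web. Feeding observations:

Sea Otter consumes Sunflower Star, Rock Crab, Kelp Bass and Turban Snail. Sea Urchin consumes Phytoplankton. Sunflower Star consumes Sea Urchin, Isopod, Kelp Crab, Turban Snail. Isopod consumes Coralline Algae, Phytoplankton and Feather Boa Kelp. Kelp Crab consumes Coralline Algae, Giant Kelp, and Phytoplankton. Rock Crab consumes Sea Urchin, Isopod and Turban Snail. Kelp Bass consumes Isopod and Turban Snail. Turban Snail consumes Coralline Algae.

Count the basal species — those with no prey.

Basal species (no prey listed): Feather Boa Kelp, Phytoplankton, Coralline Algae, Giant Kelp.
Count: 4.

4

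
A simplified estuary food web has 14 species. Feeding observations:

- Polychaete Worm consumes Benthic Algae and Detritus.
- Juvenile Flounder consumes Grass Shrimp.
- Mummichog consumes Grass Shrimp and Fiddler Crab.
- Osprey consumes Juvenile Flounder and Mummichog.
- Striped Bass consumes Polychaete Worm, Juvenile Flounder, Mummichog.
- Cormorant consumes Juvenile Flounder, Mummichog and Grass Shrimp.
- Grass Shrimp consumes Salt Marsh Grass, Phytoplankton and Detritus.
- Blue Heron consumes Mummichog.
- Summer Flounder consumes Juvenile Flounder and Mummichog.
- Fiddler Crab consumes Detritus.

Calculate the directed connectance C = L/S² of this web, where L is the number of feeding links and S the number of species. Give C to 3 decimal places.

C = 0.102

The web has S = 14 species and L = 20 feeding links.
C = L / S² = 20 / 196 = 0.1020 ≈ 0.102.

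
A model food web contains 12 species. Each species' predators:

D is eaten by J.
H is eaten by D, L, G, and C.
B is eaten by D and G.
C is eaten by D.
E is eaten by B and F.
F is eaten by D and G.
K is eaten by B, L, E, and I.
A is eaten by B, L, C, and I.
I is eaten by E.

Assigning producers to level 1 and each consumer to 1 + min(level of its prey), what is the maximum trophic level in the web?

3

Producers (level 1): A, K, H.
Following each consumer down to its lowest-level prey: K → E → F (levels 1 through 3).
All prey of F (E 2) are at level 2 or above, so F is at level 1 + 2 = 3.
Every consumer has at least one prey at level 2 or below, so none exceeds level 3.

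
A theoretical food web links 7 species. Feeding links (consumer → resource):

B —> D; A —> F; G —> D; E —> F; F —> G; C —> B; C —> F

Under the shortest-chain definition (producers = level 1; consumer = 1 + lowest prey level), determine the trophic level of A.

D is a producer → level 1.
G eats D → level 2.
F eats G → level 3.
A eats F → level 4.
No prey of A is below level 3, so 4 is the minimum.

Trophic level 4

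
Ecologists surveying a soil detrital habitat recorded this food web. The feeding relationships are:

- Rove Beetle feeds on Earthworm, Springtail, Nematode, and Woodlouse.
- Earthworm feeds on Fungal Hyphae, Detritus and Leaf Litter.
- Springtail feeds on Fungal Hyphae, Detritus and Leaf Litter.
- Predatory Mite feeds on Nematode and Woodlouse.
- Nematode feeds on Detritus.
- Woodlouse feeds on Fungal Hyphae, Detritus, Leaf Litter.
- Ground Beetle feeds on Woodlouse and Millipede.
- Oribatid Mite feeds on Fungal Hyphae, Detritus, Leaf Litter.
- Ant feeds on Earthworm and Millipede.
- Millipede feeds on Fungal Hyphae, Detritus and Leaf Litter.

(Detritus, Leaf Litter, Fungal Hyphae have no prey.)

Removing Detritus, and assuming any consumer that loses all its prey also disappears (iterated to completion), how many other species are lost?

Remove Detritus.
Round 1: Nematode (all prey gone) → extinct.
No further losses. Total secondary extinctions: 1.

1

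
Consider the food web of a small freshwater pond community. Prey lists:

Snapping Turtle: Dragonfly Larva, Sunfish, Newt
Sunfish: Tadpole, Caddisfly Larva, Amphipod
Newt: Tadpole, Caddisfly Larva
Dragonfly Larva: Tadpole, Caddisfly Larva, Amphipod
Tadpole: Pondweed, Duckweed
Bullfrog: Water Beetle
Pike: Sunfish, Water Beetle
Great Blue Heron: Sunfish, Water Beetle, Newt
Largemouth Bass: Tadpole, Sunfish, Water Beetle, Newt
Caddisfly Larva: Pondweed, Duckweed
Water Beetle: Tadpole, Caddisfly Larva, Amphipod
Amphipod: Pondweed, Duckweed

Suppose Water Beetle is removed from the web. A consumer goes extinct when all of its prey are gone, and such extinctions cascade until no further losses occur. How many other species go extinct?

1

Remove Water Beetle.
Round 1: Bullfrog (all prey gone) → extinct.
No further losses. Total secondary extinctions: 1.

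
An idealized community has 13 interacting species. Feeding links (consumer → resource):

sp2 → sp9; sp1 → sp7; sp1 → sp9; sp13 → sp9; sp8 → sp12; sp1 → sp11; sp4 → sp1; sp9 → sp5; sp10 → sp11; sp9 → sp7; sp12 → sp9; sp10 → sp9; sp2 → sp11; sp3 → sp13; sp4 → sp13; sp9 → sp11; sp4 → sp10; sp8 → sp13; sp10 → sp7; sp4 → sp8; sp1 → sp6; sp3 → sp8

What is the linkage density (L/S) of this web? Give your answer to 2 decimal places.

There are L = 22 links among S = 13 species.
L/S = 22/13 = 1.6923 ≈ 1.69.

L/S = 1.69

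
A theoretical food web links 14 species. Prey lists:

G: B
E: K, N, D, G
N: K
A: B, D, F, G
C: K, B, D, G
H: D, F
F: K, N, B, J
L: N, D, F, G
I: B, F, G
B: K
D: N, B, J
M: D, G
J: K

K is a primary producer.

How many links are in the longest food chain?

3 links

One longest chain: K → N → D → H.
It has 4 species and 3 links.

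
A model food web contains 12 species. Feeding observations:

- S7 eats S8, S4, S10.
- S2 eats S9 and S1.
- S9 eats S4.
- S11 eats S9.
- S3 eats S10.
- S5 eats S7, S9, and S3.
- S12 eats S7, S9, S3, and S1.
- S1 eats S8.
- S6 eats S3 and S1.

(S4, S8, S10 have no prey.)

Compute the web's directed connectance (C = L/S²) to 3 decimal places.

C = 0.125

The web has S = 12 species and L = 18 feeding links.
C = L / S² = 18 / 144 = 0.1250 ≈ 0.125.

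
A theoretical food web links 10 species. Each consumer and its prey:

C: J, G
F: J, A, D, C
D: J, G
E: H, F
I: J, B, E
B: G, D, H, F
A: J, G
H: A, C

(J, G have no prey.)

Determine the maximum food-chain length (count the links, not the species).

One longest chain: J → A → H → E → I.
It has 5 species and 4 links.

4 links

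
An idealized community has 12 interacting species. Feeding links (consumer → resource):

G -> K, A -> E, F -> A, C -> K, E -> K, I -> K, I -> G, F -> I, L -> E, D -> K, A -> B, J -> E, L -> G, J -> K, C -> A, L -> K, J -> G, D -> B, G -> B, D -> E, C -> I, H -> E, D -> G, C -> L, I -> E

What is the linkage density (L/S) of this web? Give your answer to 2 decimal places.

There are L = 25 links among S = 12 species.
L/S = 25/12 = 2.0833 ≈ 2.08.

L/S = 2.08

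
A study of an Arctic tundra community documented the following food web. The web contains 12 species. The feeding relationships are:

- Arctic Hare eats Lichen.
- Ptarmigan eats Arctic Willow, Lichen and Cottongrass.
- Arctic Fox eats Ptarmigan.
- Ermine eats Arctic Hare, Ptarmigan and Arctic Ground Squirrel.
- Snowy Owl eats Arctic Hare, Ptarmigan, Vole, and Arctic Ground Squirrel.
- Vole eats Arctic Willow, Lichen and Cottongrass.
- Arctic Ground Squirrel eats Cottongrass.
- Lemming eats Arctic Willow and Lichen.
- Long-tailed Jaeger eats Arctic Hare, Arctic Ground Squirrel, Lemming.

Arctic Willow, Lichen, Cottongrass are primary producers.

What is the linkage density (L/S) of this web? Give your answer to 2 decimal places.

L/S = 1.75

There are L = 21 links among S = 12 species.
L/S = 21/12 = 1.7500 ≈ 1.75.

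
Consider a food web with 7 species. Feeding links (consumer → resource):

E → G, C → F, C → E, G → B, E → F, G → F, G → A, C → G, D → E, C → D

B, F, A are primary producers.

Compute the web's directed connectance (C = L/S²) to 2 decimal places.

C = 0.20

The web has S = 7 species and L = 10 feeding links.
C = L / S² = 10 / 49 = 0.2041 ≈ 0.20.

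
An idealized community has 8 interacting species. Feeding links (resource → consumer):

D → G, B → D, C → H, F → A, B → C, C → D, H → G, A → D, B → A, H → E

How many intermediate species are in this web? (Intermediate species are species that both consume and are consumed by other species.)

Intermediate species (has both prey and predators): A, C, H, D.
Count: 4.

4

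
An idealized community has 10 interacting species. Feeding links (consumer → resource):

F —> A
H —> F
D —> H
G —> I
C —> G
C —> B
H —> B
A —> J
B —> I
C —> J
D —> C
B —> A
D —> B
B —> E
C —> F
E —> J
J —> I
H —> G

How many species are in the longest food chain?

One longest chain: I → J → A → F → C → D.
It has 6 species and 5 links.

6 species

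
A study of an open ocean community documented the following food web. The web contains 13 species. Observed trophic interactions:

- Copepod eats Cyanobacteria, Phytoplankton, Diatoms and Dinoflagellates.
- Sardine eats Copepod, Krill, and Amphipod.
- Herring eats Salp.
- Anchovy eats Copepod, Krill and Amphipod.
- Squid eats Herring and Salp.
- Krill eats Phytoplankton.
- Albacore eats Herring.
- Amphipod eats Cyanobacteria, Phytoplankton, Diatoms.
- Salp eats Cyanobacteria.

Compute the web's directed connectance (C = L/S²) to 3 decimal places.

The web has S = 13 species and L = 19 feeding links.
C = L / S² = 19 / 169 = 0.1124 ≈ 0.112.

C = 0.112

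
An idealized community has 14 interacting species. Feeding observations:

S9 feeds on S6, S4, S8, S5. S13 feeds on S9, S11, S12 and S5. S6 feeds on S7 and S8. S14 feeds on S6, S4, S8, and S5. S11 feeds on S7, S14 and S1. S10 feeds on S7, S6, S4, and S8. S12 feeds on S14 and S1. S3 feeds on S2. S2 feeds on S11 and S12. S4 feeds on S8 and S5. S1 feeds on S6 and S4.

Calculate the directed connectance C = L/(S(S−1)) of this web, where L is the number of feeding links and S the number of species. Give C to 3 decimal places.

C = 0.165

The web has S = 14 species and L = 30 feeding links.
C = L / (S(S−1)) = 30 / 182 = 0.1648 ≈ 0.165.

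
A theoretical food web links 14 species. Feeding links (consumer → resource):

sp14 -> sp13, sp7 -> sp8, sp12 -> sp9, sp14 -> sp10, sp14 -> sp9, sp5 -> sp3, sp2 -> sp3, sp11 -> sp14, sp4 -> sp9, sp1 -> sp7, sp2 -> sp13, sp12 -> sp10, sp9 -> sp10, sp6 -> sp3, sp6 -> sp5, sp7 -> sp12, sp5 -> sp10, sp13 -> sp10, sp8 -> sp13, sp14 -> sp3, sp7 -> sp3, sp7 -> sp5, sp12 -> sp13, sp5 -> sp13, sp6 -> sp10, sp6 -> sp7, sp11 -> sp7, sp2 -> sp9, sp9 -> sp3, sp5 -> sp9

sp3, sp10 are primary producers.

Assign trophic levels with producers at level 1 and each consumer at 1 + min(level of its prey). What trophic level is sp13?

Trophic level 2

sp10 is a producer → level 1.
sp13 eats sp10 → level 2.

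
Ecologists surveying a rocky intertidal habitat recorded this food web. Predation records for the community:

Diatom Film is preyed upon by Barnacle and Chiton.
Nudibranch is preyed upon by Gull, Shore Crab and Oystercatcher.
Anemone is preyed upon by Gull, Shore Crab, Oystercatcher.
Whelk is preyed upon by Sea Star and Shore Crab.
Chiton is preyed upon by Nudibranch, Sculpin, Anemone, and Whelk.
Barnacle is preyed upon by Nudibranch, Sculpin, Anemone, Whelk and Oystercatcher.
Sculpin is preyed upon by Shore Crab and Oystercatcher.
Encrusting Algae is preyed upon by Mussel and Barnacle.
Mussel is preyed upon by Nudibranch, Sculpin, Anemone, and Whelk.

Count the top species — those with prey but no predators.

4

Top species (has prey, but nothing eats it): Gull, Oystercatcher, Sea Star, Shore Crab.
Count: 4.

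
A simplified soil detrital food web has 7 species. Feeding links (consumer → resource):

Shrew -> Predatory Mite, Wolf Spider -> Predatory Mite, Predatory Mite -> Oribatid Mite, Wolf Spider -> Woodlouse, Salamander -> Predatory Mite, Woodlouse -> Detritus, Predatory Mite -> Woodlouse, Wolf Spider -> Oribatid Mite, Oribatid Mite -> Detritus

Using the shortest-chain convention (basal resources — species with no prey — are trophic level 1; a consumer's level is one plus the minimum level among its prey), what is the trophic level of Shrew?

Trophic level 4

Detritus has no prey (basal) → level 1.
Woodlouse eats Detritus → level 2.
Predatory Mite eats Woodlouse → level 3.
Shrew eats Predatory Mite → level 4.
No prey of Shrew is below level 3, so 4 is the minimum.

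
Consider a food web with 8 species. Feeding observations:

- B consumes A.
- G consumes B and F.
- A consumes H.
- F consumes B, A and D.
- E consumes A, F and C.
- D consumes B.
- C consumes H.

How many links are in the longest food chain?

5 links

One longest chain: H → A → B → D → F → G.
It has 6 species and 5 links.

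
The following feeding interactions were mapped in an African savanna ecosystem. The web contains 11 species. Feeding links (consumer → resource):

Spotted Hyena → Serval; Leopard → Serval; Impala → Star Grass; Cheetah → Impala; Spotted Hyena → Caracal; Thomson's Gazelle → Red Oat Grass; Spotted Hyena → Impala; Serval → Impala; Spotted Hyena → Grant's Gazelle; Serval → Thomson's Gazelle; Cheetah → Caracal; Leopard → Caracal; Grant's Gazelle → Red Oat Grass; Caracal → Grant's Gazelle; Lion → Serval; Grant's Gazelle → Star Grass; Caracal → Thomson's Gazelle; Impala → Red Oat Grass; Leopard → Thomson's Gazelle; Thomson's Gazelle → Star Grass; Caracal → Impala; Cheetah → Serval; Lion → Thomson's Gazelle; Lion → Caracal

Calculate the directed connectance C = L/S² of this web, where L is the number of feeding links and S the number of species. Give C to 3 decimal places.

C = 0.198

The web has S = 11 species and L = 24 feeding links.
C = L / S² = 24 / 121 = 0.1983 ≈ 0.198.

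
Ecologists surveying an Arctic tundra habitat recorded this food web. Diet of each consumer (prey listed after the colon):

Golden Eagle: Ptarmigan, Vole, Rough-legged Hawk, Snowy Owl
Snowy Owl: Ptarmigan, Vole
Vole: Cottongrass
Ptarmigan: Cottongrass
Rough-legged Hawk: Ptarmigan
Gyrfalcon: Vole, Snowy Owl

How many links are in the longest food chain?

3 links

One longest chain: Cottongrass → Ptarmigan → Snowy Owl → Gyrfalcon.
It has 4 species and 3 links.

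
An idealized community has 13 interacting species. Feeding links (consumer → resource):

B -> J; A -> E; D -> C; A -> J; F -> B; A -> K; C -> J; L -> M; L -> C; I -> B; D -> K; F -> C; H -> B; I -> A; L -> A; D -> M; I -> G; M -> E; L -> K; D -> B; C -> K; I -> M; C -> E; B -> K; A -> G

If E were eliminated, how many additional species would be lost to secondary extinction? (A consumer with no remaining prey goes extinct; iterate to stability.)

Remove E.
Round 1: M (all prey gone) → extinct.
No further losses. Total secondary extinctions: 1.

1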